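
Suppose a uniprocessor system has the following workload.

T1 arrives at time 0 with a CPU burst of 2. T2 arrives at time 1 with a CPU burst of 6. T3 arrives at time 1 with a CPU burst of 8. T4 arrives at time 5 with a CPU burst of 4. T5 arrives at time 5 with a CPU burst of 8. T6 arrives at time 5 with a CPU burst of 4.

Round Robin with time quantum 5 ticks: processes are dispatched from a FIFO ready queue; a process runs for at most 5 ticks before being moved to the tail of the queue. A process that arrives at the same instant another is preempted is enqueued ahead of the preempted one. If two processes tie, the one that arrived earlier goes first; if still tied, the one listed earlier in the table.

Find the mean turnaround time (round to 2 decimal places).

18.83

Schedule: | T1 0-2 | T2 2-7 | T3 7-12 | T4 12-16 | T5 16-21 | T6 21-25 | T2 25-26 | T3 26-29 | T5 29-32 |
Completion: T1=2  T2=26  T3=29  T4=16  T5=32  T6=25
Turnaround (C−A): T1=2  T2=25  T3=28  T4=11  T5=27  T6=20
Turnaround times: T1=2, T2=25, T3=28, T4=11, T5=27, T6=20
Average turnaround = (2+25+28+11+27+20) / 6 = 113/6 = 18.83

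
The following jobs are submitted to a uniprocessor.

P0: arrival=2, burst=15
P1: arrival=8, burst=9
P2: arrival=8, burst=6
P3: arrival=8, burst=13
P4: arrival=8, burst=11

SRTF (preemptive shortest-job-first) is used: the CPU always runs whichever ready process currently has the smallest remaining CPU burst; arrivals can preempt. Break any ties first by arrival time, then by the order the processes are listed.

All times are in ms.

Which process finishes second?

P0

Timeline: | idle 0-2 | P0 2-8 | P2 8-14 | P0 14-23 | P1 23-32 | P4 32-43 | P3 43-56 |
Completion: P0=23  P1=32  P2=14  P3=56  P4=43
Turnaround (C−A): P0=21  P1=24  P2=6  P3=48  P4=35
Finish order: P2 → P0 → P1 → P4 → P3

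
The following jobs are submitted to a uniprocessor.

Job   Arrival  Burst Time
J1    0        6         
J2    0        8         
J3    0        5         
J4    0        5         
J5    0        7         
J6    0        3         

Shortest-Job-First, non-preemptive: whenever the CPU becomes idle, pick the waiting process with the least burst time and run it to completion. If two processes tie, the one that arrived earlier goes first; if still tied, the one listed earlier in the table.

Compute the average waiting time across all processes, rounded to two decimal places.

Schedule: | J6 0-3 | J3 3-8 | J4 8-13 | J1 13-19 | J5 19-26 | J2 26-34 |
Completion: J1=19  J2=34  J3=8  J4=13  J5=26  J6=3
Turnaround (C−A): J1=19  J2=34  J3=8  J4=13  J5=26  J6=3
Waiting times: J1=13, J2=26, J3=3, J4=8, J5=19, J6=0
Average waiting = (13+26+3+8+19+0) / 6 = 69/6 = 11.50

11.50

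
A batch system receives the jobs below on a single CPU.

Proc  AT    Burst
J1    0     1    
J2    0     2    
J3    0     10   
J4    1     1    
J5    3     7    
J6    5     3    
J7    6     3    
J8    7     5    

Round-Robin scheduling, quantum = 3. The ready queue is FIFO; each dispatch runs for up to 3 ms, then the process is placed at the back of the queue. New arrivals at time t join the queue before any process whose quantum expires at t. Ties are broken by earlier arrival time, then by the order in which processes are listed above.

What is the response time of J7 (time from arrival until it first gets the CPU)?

7

Timeline: | J1 0-1 | J2 1-3 | J3 3-6 | J4 6-7 | J5 7-10 | J6 10-13 | J7 13-16 | J3 16-19 | J8 19-22 | J5 22-25 | J3 25-28 | J8 28-30 | J5 30-31 | J3 31-32 |
Completion: J1=1  J2=3  J3=32  J4=7  J5=31  J6=13  J7=16  J8=30
Turnaround (C−A): J1=1  J2=3  J3=32  J4=6  J5=28  J6=8  J7=10  J8=23
Response(J7) = first start − arrival = 13 − 6 = 7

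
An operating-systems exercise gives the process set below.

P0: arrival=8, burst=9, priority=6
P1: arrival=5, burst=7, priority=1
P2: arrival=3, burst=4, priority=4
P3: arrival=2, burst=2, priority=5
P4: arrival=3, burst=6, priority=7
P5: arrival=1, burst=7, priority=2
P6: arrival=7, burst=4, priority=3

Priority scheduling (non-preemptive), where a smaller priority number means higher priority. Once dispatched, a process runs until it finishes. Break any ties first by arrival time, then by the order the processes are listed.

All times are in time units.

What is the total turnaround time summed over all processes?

135

Gantt: | idle 0-1 | P5 1-8 | P1 8-15 | P6 15-19 | P2 19-23 | P3 23-25 | P0 25-34 | P4 34-40 |
Completion: P0=34  P1=15  P2=23  P3=25  P4=40  P5=8  P6=19
Turnaround (C−A): P0=26  P1=10  P2=20  P3=23  P4=37  P5=7  P6=12
Turnaround = completion − arrival: P0=26, P1=10, P2=20, P3=23, P4=37, P5=7, P6=12
Total turnaround = 26 + 10 + 20 + 23 + 37 + 7 + 12 = 135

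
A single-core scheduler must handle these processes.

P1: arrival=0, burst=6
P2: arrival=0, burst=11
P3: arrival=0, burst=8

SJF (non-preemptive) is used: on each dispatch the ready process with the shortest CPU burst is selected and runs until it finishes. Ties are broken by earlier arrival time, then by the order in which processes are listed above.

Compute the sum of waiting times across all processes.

Gantt: | P1 0-6 | P3 6-14 | P2 14-25 |
Completion: P1=6  P2=25  P3=14
Turnaround (C−A): P1=6  P2=25  P3=14
Waiting = turnaround − burst: P1=0, P2=14, P3=6
Total waiting = 0 + 14 + 6 = 20

20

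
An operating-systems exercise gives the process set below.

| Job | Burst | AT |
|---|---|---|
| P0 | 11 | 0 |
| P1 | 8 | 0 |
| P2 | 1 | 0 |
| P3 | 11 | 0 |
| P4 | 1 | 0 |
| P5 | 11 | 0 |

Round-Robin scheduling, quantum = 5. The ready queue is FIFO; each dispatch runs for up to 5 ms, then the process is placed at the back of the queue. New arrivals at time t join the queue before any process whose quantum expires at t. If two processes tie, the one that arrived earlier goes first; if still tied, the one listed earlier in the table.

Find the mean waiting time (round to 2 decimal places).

23.50

Gantt: | P0 0-5 | P1 5-10 | P2 10-11 | P3 11-16 | P4 16-17 | P5 17-22 | P0 22-27 | P1 27-30 | P3 30-35 | P5 35-40 | P0 40-41 | P3 41-42 | P5 42-43 |
Completion: P0=41  P1=30  P2=11  P3=42  P4=17  P5=43
Turnaround (C−A): P0=41  P1=30  P2=11  P3=42  P4=17  P5=43
Waiting times: P0=30, P1=22, P2=10, P3=31, P4=16, P5=32
Average waiting = (30+22+10+31+16+32) / 6 = 141/6 = 23.50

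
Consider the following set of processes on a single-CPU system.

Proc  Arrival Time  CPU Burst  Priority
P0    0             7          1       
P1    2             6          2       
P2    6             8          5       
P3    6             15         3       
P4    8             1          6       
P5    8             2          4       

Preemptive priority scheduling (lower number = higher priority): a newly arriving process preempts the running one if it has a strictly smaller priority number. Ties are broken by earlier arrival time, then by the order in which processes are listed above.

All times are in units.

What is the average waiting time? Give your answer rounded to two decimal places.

14.33

Timeline: | P0 0-7 | P1 7-13 | P3 13-28 | P5 28-30 | P2 30-38 | P4 38-39 |
Completion: P0=7  P1=13  P2=38  P3=28  P4=39  P5=30
Turnaround (C−A): P0=7  P1=11  P2=32  P3=22  P4=31  P5=22
Waiting times: P0=0, P1=5, P2=24, P3=7, P4=30, P5=20
Average waiting = (0+5+24+7+30+20) / 6 = 86/6 = 14.33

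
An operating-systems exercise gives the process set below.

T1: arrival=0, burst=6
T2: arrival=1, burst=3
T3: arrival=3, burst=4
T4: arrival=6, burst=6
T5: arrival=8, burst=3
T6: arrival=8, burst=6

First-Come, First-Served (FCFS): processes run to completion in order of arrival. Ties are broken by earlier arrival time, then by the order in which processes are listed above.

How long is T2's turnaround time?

Gantt: | T1 0-6 | T2 6-9 | T3 9-13 | T4 13-19 | T5 19-22 | T6 22-28 |
Completion: T1=6  T2=9  T3=13  T4=19  T5=22  T6=28
Turnaround(T2) = completion − arrival = 9 − 1 = 8

8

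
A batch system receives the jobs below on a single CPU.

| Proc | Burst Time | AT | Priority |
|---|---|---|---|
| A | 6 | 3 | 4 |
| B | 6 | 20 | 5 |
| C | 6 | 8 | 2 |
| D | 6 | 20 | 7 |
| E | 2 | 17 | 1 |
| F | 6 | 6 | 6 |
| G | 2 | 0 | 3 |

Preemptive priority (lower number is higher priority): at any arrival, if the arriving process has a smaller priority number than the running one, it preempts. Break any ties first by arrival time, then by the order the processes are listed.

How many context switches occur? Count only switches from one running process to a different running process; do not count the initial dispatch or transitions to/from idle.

8

Schedule: | G 0-2 | idle 2-3 | A 3-8 | C 8-14 | A 14-15 | F 15-17 | E 17-19 | F 19-20 | B 20-26 | F 26-29 | D 29-35 |
Completion: A=15  B=26  C=14  D=35  E=19  F=29  G=2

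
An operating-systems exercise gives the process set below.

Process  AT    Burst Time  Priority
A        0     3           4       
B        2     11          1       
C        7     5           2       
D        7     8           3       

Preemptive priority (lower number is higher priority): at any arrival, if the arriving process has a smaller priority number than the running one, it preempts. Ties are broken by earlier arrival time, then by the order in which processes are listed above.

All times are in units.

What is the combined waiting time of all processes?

Gantt: | A 0-2 | B 2-13 | C 13-18 | D 18-26 | A 26-27 |
Completion: A=27  B=13  C=18  D=26
Waiting = turnaround − burst: A=24, B=0, C=6, D=11
Total waiting = 24 + 0 + 6 + 11 = 41

41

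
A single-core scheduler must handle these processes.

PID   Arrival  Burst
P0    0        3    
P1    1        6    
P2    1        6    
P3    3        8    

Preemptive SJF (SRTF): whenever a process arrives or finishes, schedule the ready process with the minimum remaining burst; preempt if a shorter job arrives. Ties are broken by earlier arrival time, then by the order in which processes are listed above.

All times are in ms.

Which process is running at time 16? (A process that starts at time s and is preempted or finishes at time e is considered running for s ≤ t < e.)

Gantt: | P0 0-3 | P1 3-9 | P2 9-15 | P3 15-23 |
Completion: P0=3  P1=9  P2=15  P3=23
Turnaround (C−A): P0=3  P1=8  P2=14  P3=20

P3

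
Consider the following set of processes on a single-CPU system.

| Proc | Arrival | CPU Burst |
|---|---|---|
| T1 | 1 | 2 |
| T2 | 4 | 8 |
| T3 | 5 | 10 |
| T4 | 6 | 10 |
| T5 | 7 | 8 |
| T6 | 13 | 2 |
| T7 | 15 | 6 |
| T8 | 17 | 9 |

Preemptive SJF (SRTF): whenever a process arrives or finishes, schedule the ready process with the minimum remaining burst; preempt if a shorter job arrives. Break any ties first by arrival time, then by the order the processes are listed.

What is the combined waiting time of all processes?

97

Schedule: | idle 0-1 | T1 1-3 | idle 3-4 | T2 4-12 | T5 12-13 | T6 13-15 | T7 15-21 | T5 21-28 | T8 28-37 | T3 37-47 | T4 47-57 |
Completion: T1=3  T2=12  T3=47  T4=57  T5=28  T6=15  T7=21  T8=37
Waiting = turnaround − burst: T1=0, T2=0, T3=32, T4=41, T5=13, T6=0, T7=0, T8=11
Total waiting = 0 + 0 + 32 + 41 + 13 + 0 + 0 + 11 = 97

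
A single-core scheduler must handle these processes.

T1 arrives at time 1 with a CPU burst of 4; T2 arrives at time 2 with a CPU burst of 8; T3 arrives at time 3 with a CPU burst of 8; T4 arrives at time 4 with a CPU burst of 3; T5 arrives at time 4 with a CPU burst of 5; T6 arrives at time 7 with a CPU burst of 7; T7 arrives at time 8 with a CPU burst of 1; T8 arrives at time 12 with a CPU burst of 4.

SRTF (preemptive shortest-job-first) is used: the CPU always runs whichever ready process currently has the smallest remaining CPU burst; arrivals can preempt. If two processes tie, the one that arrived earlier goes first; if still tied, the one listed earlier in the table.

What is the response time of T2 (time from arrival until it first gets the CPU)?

Timeline: | idle 0-1 | T1 1-5 | T4 5-8 | T7 8-9 | T5 9-14 | T8 14-18 | T6 18-25 | T2 25-33 | T3 33-41 |
Completion: T1=5  T2=33  T3=41  T4=8  T5=14  T6=25  T7=9  T8=18
Turnaround (C−A): T1=4  T2=31  T3=38  T4=4  T5=10  T6=18  T7=1  T8=6
Response(T2) = first start − arrival = 25 − 2 = 23

23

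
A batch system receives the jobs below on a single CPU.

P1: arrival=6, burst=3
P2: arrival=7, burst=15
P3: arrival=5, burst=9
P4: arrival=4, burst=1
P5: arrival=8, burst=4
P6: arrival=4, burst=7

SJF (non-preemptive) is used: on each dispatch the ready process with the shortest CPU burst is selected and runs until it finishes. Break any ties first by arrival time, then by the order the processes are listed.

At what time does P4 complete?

5

Gantt: | idle 0-4 | P4 4-5 | P6 5-12 | P1 12-15 | P5 15-19 | P3 19-28 | P2 28-43 |
Completion: P1=15  P2=43  P3=28  P4=5  P5=19  P6=12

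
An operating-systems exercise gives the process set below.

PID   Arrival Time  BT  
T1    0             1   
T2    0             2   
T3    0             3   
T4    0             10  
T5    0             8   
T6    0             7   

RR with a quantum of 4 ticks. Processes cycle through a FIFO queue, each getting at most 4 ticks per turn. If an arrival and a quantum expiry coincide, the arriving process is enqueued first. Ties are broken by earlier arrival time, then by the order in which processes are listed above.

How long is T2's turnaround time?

3

Gantt: | T1 0-1 | T2 1-3 | T3 3-6 | T4 6-10 | T5 10-14 | T6 14-18 | T4 18-22 | T5 22-26 | T6 26-29 | T4 29-31 |
Completion: T1=1  T2=3  T3=6  T4=31  T5=26  T6=29
Turnaround(T2) = completion − arrival = 3 − 0 = 3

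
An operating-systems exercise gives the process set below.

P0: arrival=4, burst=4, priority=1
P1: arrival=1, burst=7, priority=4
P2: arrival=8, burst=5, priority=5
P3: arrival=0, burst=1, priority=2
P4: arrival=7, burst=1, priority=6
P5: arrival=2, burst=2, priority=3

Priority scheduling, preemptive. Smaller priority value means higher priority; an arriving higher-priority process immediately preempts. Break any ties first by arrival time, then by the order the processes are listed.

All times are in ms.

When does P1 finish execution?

14

Timeline: | P3 0-1 | P1 1-2 | P5 2-4 | P0 4-8 | P1 8-14 | P2 14-19 | P4 19-20 |
Completion: P0=8  P1=14  P2=19  P3=1  P4=20  P5=4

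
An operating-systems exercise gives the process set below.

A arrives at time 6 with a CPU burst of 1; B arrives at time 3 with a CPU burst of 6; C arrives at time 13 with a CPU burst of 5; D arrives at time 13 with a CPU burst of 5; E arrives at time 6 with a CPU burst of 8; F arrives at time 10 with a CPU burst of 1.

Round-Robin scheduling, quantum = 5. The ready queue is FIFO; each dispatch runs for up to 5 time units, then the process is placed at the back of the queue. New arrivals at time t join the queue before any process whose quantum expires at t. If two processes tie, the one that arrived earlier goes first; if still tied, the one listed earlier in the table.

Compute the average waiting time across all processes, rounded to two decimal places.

6.50

Schedule: | idle 0-3 | B 3-8 | A 8-9 | E 9-14 | B 14-15 | F 15-16 | C 16-21 | D 21-26 | E 26-29 |
Completion: A=9  B=15  C=21  D=26  E=29  F=16
Turnaround (C−A): A=3  B=12  C=8  D=13  E=23  F=6
Waiting times: A=2, B=6, C=3, D=8, E=15, F=5
Average waiting = (2+6+3+8+15+5) / 6 = 39/6 = 6.50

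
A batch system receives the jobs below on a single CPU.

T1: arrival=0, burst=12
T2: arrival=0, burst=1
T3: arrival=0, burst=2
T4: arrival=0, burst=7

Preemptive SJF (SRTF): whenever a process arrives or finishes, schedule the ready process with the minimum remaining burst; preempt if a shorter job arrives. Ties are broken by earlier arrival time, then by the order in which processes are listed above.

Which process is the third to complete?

Schedule: | T2 0-1 | T3 1-3 | T4 3-10 | T1 10-22 |
Completion: T1=22  T2=1  T3=3  T4=10
Finish order: T2 → T3 → T4 → T1

T4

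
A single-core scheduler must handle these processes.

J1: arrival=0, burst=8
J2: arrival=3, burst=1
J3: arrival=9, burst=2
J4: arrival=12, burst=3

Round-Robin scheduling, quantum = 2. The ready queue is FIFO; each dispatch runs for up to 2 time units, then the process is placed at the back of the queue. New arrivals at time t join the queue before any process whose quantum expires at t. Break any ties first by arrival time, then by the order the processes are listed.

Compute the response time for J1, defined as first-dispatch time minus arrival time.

Gantt: | J1 0-4 | J2 4-5 | J1 5-9 | J3 9-11 | idle 11-12 | J4 12-15 |
Completion: J1=9  J2=5  J3=11  J4=15
Response(J1) = first start − arrival = 0 − 0 = 0

0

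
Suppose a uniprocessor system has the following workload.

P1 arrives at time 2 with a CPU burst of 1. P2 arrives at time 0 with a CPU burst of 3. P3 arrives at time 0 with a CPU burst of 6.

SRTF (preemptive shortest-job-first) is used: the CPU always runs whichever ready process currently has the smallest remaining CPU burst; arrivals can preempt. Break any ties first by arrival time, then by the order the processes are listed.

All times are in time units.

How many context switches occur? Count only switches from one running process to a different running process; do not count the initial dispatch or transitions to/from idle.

Gantt: | P2 0-3 | P1 3-4 | P3 4-10 |
Completion: P1=4  P2=3  P3=10

2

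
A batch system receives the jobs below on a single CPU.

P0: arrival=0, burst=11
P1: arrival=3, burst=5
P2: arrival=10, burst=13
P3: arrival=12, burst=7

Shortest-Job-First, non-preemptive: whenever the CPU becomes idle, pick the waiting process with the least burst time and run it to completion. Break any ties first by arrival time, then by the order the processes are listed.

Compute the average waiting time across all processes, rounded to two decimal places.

6.25

Gantt: | P0 0-11 | P1 11-16 | P3 16-23 | P2 23-36 |
Completion: P0=11  P1=16  P2=36  P3=23
Turnaround (C−A): P0=11  P1=13  P2=26  P3=11
Waiting times: P0=0, P1=8, P2=13, P3=4
Average waiting = (0+8+13+4) / 4 = 25/4 = 6.25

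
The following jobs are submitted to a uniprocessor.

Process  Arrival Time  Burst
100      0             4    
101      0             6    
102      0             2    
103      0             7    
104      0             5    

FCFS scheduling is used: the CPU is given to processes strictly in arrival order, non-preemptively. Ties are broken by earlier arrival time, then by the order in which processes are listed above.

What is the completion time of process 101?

10

Gantt: | 100 0-4 | 101 4-10 | 102 10-12 | 103 12-19 | 104 19-24 |
Completion: 100=4  101=10  102=12  103=19  104=24
Turnaround (C−A): 100=4  101=10  102=12  103=19  104=24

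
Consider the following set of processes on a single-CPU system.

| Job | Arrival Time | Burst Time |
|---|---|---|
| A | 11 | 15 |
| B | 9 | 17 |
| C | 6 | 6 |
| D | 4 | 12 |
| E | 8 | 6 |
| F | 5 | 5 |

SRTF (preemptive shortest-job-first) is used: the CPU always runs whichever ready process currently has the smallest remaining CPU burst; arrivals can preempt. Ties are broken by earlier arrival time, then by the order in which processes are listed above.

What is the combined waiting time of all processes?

90

Schedule: | idle 0-4 | D 4-5 | F 5-10 | C 10-16 | E 16-22 | D 22-33 | A 33-48 | B 48-65 |
Completion: A=48  B=65  C=16  D=33  E=22  F=10
Turnaround (C−A): A=37  B=56  C=10  D=29  E=14  F=5
Waiting = turnaround − burst: A=22, B=39, C=4, D=17, E=8, F=0
Total waiting = 22 + 39 + 4 + 17 + 8 + 0 = 90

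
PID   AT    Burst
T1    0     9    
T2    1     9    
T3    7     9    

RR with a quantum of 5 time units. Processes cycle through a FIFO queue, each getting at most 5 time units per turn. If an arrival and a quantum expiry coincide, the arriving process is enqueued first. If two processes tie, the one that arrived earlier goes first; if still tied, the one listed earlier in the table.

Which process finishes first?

T1

Gantt: | T1 0-5 | T2 5-10 | T1 10-14 | T3 14-19 | T2 19-23 | T3 23-27 |
Completion: T1=14  T2=23  T3=27
Turnaround (C−A): T1=14  T2=22  T3=20
Finish order: T1 → T2 → T3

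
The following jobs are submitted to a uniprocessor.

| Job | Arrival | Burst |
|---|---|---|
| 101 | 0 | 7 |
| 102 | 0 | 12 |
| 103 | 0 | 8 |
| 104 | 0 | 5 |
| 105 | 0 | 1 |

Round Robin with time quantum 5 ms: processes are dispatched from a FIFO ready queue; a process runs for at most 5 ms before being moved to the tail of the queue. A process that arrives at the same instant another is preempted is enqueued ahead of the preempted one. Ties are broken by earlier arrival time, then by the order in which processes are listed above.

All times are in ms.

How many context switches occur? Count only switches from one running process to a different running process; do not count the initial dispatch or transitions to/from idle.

8

Gantt: | 101 0-5 | 102 5-10 | 103 10-15 | 104 15-20 | 105 20-21 | 101 21-23 | 102 23-28 | 103 28-31 | 102 31-33 |
Completion: 101=23  102=33  103=31  104=20  105=21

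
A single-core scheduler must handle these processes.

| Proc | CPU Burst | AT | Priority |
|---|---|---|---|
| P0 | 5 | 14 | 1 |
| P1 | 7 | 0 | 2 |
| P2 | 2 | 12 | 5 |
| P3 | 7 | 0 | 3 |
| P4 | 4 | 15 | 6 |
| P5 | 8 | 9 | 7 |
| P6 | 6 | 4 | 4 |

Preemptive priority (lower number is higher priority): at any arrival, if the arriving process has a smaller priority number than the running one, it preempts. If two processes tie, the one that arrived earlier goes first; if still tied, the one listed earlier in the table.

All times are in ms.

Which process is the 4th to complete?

Timeline: | P1 0-7 | P3 7-14 | P0 14-19 | P6 19-25 | P2 25-27 | P4 27-31 | P5 31-39 |
Completion: P0=19  P1=7  P2=27  P3=14  P4=31  P5=39  P6=25
Turnaround (C−A): P0=5  P1=7  P2=15  P3=14  P4=16  P5=30  P6=21
Finish order: P1 → P3 → P0 → P6 → P2 → P4 → P5

P6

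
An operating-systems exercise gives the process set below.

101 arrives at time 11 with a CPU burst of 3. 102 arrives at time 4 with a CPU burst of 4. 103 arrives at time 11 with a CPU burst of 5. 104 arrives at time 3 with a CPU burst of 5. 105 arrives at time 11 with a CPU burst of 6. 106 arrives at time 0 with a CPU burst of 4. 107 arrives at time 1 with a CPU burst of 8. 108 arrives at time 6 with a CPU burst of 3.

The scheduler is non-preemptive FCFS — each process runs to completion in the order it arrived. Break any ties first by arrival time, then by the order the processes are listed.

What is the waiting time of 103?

16

Timeline: | 106 0-4 | 107 4-12 | 104 12-17 | 102 17-21 | 108 21-24 | 101 24-27 | 103 27-32 | 105 32-38 |
Completion: 101=27  102=21  103=32  104=17  105=38  106=4  107=12  108=24
Turnaround (C−A): 101=16  102=17  103=21  104=14  105=27  106=4  107=11  108=18
Waiting(103) = turnaround − burst = 21 − 5 = 16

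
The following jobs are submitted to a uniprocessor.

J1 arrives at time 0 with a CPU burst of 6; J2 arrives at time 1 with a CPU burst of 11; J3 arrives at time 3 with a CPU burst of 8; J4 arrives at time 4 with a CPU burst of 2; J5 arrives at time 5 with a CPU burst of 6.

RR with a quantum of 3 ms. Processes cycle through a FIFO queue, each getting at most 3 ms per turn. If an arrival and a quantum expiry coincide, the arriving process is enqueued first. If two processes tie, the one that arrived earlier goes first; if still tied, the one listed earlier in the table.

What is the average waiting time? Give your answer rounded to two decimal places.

14.00

Timeline: | J1 0-3 | J2 3-6 | J3 6-9 | J1 9-12 | J4 12-14 | J5 14-17 | J2 17-20 | J3 20-23 | J5 23-26 | J2 26-29 | J3 29-31 | J2 31-33 |
Completion: J1=12  J2=33  J3=31  J4=14  J5=26
Waiting times: J1=6, J2=21, J3=20, J4=8, J5=15
Average waiting = (6+21+20+8+15) / 5 = 70/5 = 14.00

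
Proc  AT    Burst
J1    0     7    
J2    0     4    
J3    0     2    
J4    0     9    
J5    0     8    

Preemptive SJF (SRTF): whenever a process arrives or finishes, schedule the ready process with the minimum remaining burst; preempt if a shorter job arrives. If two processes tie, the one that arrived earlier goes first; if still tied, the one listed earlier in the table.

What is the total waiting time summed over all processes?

42

Timeline: | J3 0-2 | J2 2-6 | J1 6-13 | J5 13-21 | J4 21-30 |
Completion: J1=13  J2=6  J3=2  J4=30  J5=21
Turnaround (C−A): J1=13  J2=6  J3=2  J4=30  J5=21
Waiting = turnaround − burst: J1=6, J2=2, J3=0, J4=21, J5=13
Total waiting = 6 + 2 + 0 + 21 + 13 = 42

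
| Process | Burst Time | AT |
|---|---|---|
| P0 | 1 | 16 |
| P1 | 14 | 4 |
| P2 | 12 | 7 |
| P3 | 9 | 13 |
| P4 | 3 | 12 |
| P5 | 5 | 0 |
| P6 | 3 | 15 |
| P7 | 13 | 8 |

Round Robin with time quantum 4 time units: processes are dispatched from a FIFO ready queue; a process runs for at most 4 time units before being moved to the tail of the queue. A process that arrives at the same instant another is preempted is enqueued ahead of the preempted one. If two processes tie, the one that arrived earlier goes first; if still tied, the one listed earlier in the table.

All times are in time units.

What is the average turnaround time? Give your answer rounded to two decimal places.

32.25

Schedule: | P5 0-4 | P1 4-8 | P5 8-9 | P2 9-13 | P7 13-17 | P1 17-21 | P4 21-24 | P3 24-28 | P2 28-32 | P6 32-35 | P0 35-36 | P7 36-40 | P1 40-44 | P3 44-48 | P2 48-52 | P7 52-56 | P1 56-58 | P3 58-59 | P7 59-60 |
Completion: P0=36  P1=58  P2=52  P3=59  P4=24  P5=9  P6=35  P7=60
Turnaround times: P0=20, P1=54, P2=45, P3=46, P4=12, P5=9, P6=20, P7=52
Average turnaround = (20+54+45+46+12+9+20+52) / 8 = 258/8 = 32.25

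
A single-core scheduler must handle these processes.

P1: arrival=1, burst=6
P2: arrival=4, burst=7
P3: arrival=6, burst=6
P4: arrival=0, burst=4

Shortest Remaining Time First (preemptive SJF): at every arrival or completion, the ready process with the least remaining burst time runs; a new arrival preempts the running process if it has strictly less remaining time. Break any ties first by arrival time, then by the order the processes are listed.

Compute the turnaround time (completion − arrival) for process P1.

Gantt: | P4 0-4 | P1 4-10 | P3 10-16 | P2 16-23 |
Completion: P1=10  P2=23  P3=16  P4=4
Turnaround(P1) = completion − arrival = 10 − 1 = 9

9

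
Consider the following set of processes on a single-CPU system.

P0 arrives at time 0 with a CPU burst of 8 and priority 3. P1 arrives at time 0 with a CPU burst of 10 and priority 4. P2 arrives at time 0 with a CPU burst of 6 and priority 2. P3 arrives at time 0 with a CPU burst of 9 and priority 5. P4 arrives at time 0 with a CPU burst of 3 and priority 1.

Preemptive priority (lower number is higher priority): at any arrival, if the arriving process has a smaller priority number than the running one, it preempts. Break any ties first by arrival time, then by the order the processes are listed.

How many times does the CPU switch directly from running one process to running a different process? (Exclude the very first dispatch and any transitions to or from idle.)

4

Timeline: | P4 0-3 | P2 3-9 | P0 9-17 | P1 17-27 | P3 27-36 |
Completion: P0=17  P1=27  P2=9  P3=36  P4=3
Turnaround (C−A): P0=17  P1=27  P2=9  P3=36  P4=3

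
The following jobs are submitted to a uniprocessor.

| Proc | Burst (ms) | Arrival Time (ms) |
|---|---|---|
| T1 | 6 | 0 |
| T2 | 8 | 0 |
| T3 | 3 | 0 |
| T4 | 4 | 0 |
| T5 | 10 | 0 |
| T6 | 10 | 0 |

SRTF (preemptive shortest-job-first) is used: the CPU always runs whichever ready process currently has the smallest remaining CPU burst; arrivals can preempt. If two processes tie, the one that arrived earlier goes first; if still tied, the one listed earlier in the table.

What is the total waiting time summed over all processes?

Schedule: | T3 0-3 | T4 3-7 | T1 7-13 | T2 13-21 | T5 21-31 | T6 31-41 |
Completion: T1=13  T2=21  T3=3  T4=7  T5=31  T6=41
Turnaround (C−A): T1=13  T2=21  T3=3  T4=7  T5=31  T6=41
Waiting = turnaround − burst: T1=7, T2=13, T3=0, T4=3, T5=21, T6=31
Total waiting = 7 + 13 + 0 + 3 + 21 + 31 = 75

75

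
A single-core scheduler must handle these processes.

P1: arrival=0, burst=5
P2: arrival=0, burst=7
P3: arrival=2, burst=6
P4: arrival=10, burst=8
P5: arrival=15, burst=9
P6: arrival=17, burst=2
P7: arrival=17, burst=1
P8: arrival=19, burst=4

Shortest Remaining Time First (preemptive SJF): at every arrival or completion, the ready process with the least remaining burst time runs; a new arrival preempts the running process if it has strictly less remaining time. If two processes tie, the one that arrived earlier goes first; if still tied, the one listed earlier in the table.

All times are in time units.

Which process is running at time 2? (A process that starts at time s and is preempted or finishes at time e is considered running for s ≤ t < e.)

Schedule: | P1 0-5 | P3 5-11 | P2 11-18 | P7 18-19 | P6 19-21 | P8 21-25 | P4 25-33 | P5 33-42 |
Completion: P1=5  P2=18  P3=11  P4=33  P5=42  P6=21  P7=19  P8=25
Turnaround (C−A): P1=5  P2=18  P3=9  P4=23  P5=27  P6=4  P7=2  P8=6

P1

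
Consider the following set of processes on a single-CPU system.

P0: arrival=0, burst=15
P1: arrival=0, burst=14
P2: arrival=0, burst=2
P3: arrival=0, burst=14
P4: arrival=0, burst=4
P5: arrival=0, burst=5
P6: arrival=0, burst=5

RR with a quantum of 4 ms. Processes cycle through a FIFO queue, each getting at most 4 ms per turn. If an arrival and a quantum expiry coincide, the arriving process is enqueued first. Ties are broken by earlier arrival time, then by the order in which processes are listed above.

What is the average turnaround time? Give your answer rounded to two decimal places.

39.71

Timeline: | P0 0-4 | P1 4-8 | P2 8-10 | P3 10-14 | P4 14-18 | P5 18-22 | P6 22-26 | P0 26-30 | P1 30-34 | P3 34-38 | P5 38-39 | P6 39-40 | P0 40-44 | P1 44-48 | P3 48-52 | P0 52-55 | P1 55-57 | P3 57-59 |
Completion: P0=55  P1=57  P2=10  P3=59  P4=18  P5=39  P6=40
Turnaround times: P0=55, P1=57, P2=10, P3=59, P4=18, P5=39, P6=40
Average turnaround = (55+57+10+59+18+39+40) / 7 = 278/7 = 39.71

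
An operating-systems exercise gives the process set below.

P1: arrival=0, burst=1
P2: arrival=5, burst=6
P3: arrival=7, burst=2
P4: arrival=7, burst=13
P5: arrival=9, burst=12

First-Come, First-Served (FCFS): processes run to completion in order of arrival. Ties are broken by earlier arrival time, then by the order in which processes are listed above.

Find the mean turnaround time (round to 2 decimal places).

12.20

Schedule: | P1 0-1 | idle 1-5 | P2 5-11 | P3 11-13 | P4 13-26 | P5 26-38 |
Completion: P1=1  P2=11  P3=13  P4=26  P5=38
Turnaround (C−A): P1=1  P2=6  P3=6  P4=19  P5=29
Turnaround times: P1=1, P2=6, P3=6, P4=19, P5=29
Average turnaround = (1+6+6+19+29) / 5 = 61/5 = 12.20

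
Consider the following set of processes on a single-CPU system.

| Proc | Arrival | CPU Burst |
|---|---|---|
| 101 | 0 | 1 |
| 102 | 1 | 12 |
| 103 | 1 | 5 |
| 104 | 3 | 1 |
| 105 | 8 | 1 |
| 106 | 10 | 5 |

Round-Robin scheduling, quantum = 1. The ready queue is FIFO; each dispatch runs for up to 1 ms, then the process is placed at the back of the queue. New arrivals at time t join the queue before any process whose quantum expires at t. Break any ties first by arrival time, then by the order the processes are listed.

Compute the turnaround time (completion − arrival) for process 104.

2

Schedule: | 101 0-1 | 102 1-2 | 103 2-3 | 102 3-4 | 104 4-5 | 103 5-6 | 102 6-7 | 103 7-8 | 102 8-9 | 105 9-10 | 103 10-11 | 102 11-12 | 106 12-13 | 103 13-14 | 102 14-15 | 106 15-16 | 102 16-17 | 106 17-18 | 102 18-19 | 106 19-20 | 102 20-21 | 106 21-22 | 102 22-25 |
Completion: 101=1  102=25  103=14  104=5  105=10  106=22
Turnaround (C−A): 101=1  102=24  103=13  104=2  105=2  106=12
Turnaround(104) = completion − arrival = 5 − 3 = 2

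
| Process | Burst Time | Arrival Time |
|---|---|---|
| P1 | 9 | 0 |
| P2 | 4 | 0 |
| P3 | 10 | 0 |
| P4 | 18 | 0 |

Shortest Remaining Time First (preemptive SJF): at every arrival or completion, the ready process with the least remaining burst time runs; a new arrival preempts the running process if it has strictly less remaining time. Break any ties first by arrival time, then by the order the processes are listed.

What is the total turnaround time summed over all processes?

81

Gantt: | P2 0-4 | P1 4-13 | P3 13-23 | P4 23-41 |
Completion: P1=13  P2=4  P3=23  P4=41
Turnaround (C−A): P1=13  P2=4  P3=23  P4=41
Turnaround = completion − arrival: P1=13, P2=4, P3=23, P4=41
Total turnaround = 13 + 4 + 23 + 41 = 81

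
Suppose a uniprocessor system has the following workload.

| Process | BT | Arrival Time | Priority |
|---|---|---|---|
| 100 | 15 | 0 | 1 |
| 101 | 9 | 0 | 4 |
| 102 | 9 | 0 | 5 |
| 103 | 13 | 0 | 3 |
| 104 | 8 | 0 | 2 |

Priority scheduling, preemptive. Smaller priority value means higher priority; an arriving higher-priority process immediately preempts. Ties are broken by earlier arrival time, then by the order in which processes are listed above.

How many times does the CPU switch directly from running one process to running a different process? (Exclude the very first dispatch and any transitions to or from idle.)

Schedule: | 100 0-15 | 104 15-23 | 103 23-36 | 101 36-45 | 102 45-54 |
Completion: 100=15  101=45  102=54  103=36  104=23
Turnaround (C−A): 100=15  101=45  102=54  103=36  104=23

4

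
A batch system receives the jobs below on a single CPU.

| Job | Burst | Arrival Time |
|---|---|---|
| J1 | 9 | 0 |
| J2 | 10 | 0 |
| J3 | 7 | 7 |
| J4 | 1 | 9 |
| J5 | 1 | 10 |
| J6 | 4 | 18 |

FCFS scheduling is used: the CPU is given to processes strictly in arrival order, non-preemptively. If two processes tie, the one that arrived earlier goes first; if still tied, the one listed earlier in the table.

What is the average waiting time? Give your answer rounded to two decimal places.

Schedule: | J1 0-9 | J2 9-19 | J3 19-26 | J4 26-27 | J5 27-28 | J6 28-32 |
Completion: J1=9  J2=19  J3=26  J4=27  J5=28  J6=32
Turnaround (C−A): J1=9  J2=19  J3=19  J4=18  J5=18  J6=14
Waiting times: J1=0, J2=9, J3=12, J4=17, J5=17, J6=10
Average waiting = (0+9+12+17+17+10) / 6 = 65/6 = 10.83

10.83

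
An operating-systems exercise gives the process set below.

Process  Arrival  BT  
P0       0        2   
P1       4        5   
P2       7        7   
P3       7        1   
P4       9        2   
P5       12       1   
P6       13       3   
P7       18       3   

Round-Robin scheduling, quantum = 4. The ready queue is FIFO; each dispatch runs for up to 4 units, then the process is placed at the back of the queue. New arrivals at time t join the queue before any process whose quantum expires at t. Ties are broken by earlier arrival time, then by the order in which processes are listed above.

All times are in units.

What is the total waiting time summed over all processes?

37

Schedule: | P0 0-2 | idle 2-4 | P1 4-8 | P2 8-12 | P3 12-13 | P1 13-14 | P4 14-16 | P5 16-17 | P2 17-20 | P6 20-23 | P7 23-26 |
Completion: P0=2  P1=14  P2=20  P3=13  P4=16  P5=17  P6=23  P7=26
Turnaround (C−A): P0=2  P1=10  P2=13  P3=6  P4=7  P5=5  P6=10  P7=8
Waiting = turnaround − burst: P0=0, P1=5, P2=6, P3=5, P4=5, P5=4, P6=7, P7=5
Total waiting = 0 + 5 + 6 + 5 + 5 + 4 + 7 + 5 = 37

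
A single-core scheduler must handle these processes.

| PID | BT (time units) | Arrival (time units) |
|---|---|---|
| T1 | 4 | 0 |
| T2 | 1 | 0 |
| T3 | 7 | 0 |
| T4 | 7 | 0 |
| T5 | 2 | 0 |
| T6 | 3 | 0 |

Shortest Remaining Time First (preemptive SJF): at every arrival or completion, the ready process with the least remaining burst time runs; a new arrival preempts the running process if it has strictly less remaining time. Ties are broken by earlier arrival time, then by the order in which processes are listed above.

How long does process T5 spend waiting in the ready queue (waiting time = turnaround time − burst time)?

Gantt: | T2 0-1 | T5 1-3 | T6 3-6 | T1 6-10 | T3 10-17 | T4 17-24 |
Completion: T1=10  T2=1  T3=17  T4=24  T5=3  T6=6
Waiting(T5) = turnaround − burst = 3 − 2 = 1

1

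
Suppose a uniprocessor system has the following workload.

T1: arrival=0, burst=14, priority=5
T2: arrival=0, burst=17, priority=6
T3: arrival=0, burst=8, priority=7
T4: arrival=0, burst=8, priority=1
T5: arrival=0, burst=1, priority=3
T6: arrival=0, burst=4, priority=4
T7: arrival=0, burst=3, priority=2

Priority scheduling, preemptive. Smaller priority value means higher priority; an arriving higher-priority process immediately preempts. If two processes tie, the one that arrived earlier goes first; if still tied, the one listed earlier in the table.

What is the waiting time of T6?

12

Timeline: | T4 0-8 | T7 8-11 | T5 11-12 | T6 12-16 | T1 16-30 | T2 30-47 | T3 47-55 |
Completion: T1=30  T2=47  T3=55  T4=8  T5=12  T6=16  T7=11
Turnaround (C−A): T1=30  T2=47  T3=55  T4=8  T5=12  T6=16  T7=11
Waiting(T6) = turnaround − burst = 16 − 4 = 12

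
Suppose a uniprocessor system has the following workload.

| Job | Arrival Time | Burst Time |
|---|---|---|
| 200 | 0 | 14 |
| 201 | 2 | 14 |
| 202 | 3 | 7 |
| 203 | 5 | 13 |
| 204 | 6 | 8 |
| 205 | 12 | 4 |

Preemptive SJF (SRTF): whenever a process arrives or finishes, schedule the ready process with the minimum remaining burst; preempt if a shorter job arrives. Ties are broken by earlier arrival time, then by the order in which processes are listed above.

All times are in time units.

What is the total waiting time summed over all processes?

Gantt: | 200 0-3 | 202 3-10 | 204 10-12 | 205 12-16 | 204 16-22 | 200 22-33 | 203 33-46 | 201 46-60 |
Completion: 200=33  201=60  202=10  203=46  204=22  205=16
Turnaround (C−A): 200=33  201=58  202=7  203=41  204=16  205=4
Waiting = turnaround − burst: 200=19, 201=44, 202=0, 203=28, 204=8, 205=0
Total waiting = 19 + 44 + 0 + 28 + 8 + 0 = 99

99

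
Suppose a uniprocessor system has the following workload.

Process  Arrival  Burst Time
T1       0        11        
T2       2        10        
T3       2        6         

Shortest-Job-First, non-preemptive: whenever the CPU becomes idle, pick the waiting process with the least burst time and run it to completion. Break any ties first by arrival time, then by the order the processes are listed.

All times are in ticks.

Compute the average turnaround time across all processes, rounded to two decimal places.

17.00

Gantt: | T1 0-11 | T3 11-17 | T2 17-27 |
Completion: T1=11  T2=27  T3=17
Turnaround times: T1=11, T2=25, T3=15
Average turnaround = (11+25+15) / 3 = 51/3 = 17.00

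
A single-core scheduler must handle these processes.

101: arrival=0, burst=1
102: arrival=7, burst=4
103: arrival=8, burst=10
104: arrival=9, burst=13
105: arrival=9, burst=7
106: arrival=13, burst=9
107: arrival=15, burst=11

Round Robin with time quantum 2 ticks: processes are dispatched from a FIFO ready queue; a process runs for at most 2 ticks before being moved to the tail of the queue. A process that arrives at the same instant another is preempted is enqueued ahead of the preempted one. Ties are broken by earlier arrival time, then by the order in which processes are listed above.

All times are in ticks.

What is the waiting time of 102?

6

Timeline: | 101 0-1 | idle 1-7 | 102 7-9 | 103 9-11 | 104 11-13 | 105 13-15 | 102 15-17 | 103 17-19 | 106 19-21 | 104 21-23 | 107 23-25 | 105 25-27 | 103 27-29 | 106 29-31 | 104 31-33 | 107 33-35 | 105 35-37 | 103 37-39 | 106 39-41 | 104 41-43 | 107 43-45 | 105 45-46 | 103 46-48 | 106 48-50 | 104 50-52 | 107 52-54 | 106 54-55 | 104 55-57 | 107 57-59 | 104 59-60 | 107 60-61 |
Completion: 101=1  102=17  103=48  104=60  105=46  106=55  107=61
Waiting(102) = turnaround − burst = 10 − 4 = 6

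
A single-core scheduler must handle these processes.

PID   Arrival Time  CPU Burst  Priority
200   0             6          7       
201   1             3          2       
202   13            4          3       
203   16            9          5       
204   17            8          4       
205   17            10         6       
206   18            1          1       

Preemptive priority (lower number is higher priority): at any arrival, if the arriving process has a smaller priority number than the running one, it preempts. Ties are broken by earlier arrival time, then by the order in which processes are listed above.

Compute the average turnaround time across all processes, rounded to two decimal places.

Schedule: | 200 0-1 | 201 1-4 | 200 4-9 | idle 9-13 | 202 13-17 | 204 17-18 | 206 18-19 | 204 19-26 | 203 26-35 | 205 35-45 |
Completion: 200=9  201=4  202=17  203=35  204=26  205=45  206=19
Turnaround (C−A): 200=9  201=3  202=4  203=19  204=9  205=28  206=1
Turnaround times: 200=9, 201=3, 202=4, 203=19, 204=9, 205=28, 206=1
Average turnaround = (9+3+4+19+9+28+1) / 7 = 73/7 = 10.43

10.43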